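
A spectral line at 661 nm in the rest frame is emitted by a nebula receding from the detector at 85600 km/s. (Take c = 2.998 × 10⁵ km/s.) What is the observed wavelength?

β = v/c = 85600/299800 = 0.2855.
Relativistic Doppler for wavelength: λ' = λ₀ · √((1 + β)/(1 − β)).
λ' = 661 × √(1.2855/0.7145) = 661 × 1.34136 ≈ 886.6 nm.

886.6 nm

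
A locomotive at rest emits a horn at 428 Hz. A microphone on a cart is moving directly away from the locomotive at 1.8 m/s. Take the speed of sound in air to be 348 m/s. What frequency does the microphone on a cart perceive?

Only the observer moves, away from the source, so f' = f · (v − v_o)/v.
f' = 428 × (348 − 1.8)/348 = 428 × 346.2/348 ≈ 426 Hz.

426 Hz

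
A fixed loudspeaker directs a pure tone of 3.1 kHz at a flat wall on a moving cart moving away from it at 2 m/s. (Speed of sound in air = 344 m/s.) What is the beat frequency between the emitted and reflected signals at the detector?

35.8 Hz

At the flat wall on a moving cart (a moving observer), f₁ = f₀ · (v − u)/v = 3.1 × 342/344 ≈ 3.0820 kHz.
On reflection it acts as a source moving away from the stationary detector: f₂ = f₁ · v/(v + u) = 3.0820 × 344/346 ≈ 3.0642 kHz.
Equivalently f₂ = f₀ · (v − u)/(v + u).
Beat frequency (with f₀ = 3100 Hz): |f₂ − f₀| = 2u·f₀/(v + u) = 2 × 2 × 3100/346 ≈ 35.8 Hz.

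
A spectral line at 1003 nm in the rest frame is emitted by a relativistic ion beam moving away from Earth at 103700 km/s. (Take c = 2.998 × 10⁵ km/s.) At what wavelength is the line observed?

β = v/c = 103700/299800 = 0.3459.
Relativistic Doppler for wavelength: λ' = λ₀ · √((1 + β)/(1 − β)).
λ' = 1003 × √(1.3459/0.6541) = 1003 × 1.43444 ≈ 1438.7 nm.

1438.7 nm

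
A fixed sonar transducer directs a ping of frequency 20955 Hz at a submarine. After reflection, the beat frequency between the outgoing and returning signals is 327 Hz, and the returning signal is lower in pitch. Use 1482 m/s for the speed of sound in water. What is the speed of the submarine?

Double Doppler shift off a moving reflector: f₂ = f₀ · (v + u)/(v − u) (u > 0 toward emitter).
Returning signal is lower, so f₂ = f₀ − Δf = 20955 − 327 = 20628 Hz.
Rearranging, u = v · (f₂ − f₀)/(f₂ + f₀) = 1482 × -327/41583 ≈ -11.7 m/s.
So the submarine is moving at 11.7 m/s away from the emitter.

11.7 m/s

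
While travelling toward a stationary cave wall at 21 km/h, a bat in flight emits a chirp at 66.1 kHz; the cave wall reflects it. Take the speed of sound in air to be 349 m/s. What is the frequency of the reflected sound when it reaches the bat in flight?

21 km/h = 5.833 m/s.
The cave wall receives the sound from a moving source: f₁ = f₀ · v/(v − v_e) = 66.1 × 349/343.17 ≈ 67.2 kHz.
On the return leg the bat in flight is a moving observer: f₂ = f₁ · (v + v_e)/v = 67.2 × 354.83/349 ≈ 68.3 kHz.
Equivalently f₂ = f₀ · (v + v_e)/(v − v_e).

68.3 kHz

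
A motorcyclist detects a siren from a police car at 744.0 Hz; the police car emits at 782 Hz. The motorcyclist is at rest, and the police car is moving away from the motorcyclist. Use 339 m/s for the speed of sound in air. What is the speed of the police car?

17.3 m/s

f' = f · v/(v + v_s) ⇒ v_s = v · |1 − f/f'|.
v_s = 339 × |1 − 782/744.0| = 339 × 0.05108 ≈ 17.3 m/s.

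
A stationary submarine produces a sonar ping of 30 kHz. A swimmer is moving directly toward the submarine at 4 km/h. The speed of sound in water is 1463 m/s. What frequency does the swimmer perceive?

30.0 kHz

4 km/h = 1.111 m/s.
Only the observer moves, toward the source, so f' = f · (v + v_o)/v.
f' = 30 × (1463 + 1.111)/1463 = 30 × 1464.1/1463 ≈ 30.0 kHz.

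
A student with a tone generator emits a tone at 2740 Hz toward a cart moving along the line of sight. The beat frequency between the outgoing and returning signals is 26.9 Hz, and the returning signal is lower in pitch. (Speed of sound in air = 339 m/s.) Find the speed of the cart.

1.67 m/s

Double Doppler shift off a moving reflector: f₂ = f₀ · (v + u)/(v − u) (u > 0 toward emitter).
Returning signal is lower, so f₂ = f₀ − Δf = 2740 − 26.9 = 2713.1 Hz.
Rearranging, u = v · (f₂ − f₀)/(f₂ + f₀) = 339 × -26.9/5453.1 ≈ -1.67 m/s.
So the cart is moving at 1.67 m/s away from the emitter.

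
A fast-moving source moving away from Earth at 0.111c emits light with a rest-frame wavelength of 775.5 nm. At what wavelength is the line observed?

Relativistic Doppler for wavelength: λ' = λ₀ · √((1 + β)/(1 − β)).
λ' = 775.5 × √(1.1110/0.8890) = 775.5 × 1.11791 ≈ 866.9 nm.

866.9 nm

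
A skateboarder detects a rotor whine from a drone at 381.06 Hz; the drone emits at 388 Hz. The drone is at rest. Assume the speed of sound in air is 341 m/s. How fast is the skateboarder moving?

f' < f, so the skateboarder is receding.
f' = f · (v − v_o)/v ⇒ v_o = v · |f'/f − 1|.
v_o = 341 × |381.06/388 − 1| = 341 × 0.01789 ≈ 6.1 m/s.

6.1 m/s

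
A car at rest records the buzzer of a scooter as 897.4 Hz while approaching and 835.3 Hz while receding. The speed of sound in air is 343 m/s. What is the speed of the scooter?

f₁/f₂ = (v + v_s)/(v − v_s), so v_s = v · (f₁ − f₂)/(f₁ + f₂).
v_s = 343 × (897.4 − 835.3)/(897.4 + 835.3) = 343 × 62.1/1732.7 ≈ 12.3 m/s.

12.3 m/s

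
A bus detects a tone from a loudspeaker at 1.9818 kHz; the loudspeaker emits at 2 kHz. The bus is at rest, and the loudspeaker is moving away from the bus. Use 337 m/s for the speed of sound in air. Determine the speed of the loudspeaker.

3.1 m/s

f' = f · v/(v + v_s) ⇒ v_s = v · |1 − f/f'|.
v_s = 337 × |1 − 2/1.9818| = 337 × 0.009184 ≈ 3.1 m/s.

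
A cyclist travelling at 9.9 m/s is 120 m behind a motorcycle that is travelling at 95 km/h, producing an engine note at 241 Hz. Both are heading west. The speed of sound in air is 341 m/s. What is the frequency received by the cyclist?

230 Hz

95 km/h = 26.39 m/s.
The cyclist is behind, so the motorcycle is moving away from it while the cyclist is moving toward the motorcycle.
Both move, so f' = f · (v + v_o)/(v + v_s).
f' = 241 × (341 + 9.9)/(341 + 26.39) = 241 × 350.9/367.39 ≈ 230 Hz.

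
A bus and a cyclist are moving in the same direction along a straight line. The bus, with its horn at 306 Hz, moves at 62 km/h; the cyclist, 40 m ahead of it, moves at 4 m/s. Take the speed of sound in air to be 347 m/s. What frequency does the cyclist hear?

318 Hz

62 km/h = 17.22 m/s.
The cyclist is ahead, so the bus is moving toward it while the cyclist is moving away from the bus.
Both move, so f' = f · (v − v_o)/(v − v_s).
f' = 306 × (347 − 4)/(347 − 17.22) = 306 × 343/329.78 ≈ 318 Hz.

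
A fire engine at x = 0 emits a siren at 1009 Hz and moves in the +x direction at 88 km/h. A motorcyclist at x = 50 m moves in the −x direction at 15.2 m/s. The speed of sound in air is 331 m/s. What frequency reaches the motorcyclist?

1139 Hz

88 km/h = 24.44 m/s.
The observer lies on the +x side, so the source is heading toward the observer and the observer is heading toward the source.
General Doppler shift: f' = f · (v + v_o)/(v − v_s).
f' = 1009 × (331 + 15.2)/(331 − 24.44) = 1009 × 346.2/306.56 ≈ 1139 Hz.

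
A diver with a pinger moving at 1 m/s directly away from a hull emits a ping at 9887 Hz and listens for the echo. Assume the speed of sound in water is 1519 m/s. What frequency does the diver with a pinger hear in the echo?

The hull receives the sound from a moving source: f₁ = f₀ · v/(v + v_e) = 9887 × 1519/1520 ≈ 9880 Hz.
On the return leg the diver with a pinger is a moving observer: f₂ = f₁ · (v − v_e)/v = 9880 × 1518/1519 ≈ 9874 Hz.
Equivalently f₂ = f₀ · (v − v_e)/(v + v_e).

9874 Hz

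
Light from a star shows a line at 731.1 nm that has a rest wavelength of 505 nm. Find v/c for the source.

λ'/λ₀ = 1.4477 > 1 (redshift), so the source is receding.
λ'/λ₀ = √((1 + β)/(1 − β)) for a receding source ⇒ β = (r² − 1)/(r² + 1) with r = λ'/λ₀.
β = (2.0959 − 1)/(2.0959 + 1) ≈ 0.354.

0.354c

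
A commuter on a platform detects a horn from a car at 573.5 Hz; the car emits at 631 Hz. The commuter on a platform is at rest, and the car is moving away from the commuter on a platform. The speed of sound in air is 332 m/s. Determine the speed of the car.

33 m/s

f' = f · v/(v + v_s) ⇒ v_s = v · |1 − f/f'|.
v_s = 332 × |1 − 631/573.5| = 332 × 0.1003 ≈ 33 m/s.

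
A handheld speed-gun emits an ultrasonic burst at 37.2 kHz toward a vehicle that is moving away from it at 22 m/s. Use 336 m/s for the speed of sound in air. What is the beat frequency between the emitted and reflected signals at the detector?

4572 Hz

The vehicle first receives the wave as a moving observer: f₁ = f₀ · (v − u)/v = 37.2 × (336 − 22)/336 ≈ 34.76 kHz.
On reflection it acts as a source moving away from the stationary detector: f₂ = f₁ · v/(v + u) = 34.76 × 336/358 ≈ 32.63 kHz.
Equivalently f₂ = f₀ · (v − u)/(v + u).
Beat frequency (with f₀ = 37200 Hz): |f₂ − f₀| = 2u·f₀/(v + u) = 2 × 22 × 37200/358 ≈ 4572 Hz.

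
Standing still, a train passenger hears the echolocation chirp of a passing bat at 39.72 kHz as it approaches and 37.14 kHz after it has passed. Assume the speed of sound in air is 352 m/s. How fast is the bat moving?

f₁/f₂ = (v + v_s)/(v − v_s), so v_s = v · (f₁ − f₂)/(f₁ + f₂).
v_s = 352 × (39.72 − 37.14)/(39.72 + 37.14) = 352 × 2.58/76.86 ≈ 11.8 m/s.

11.8 m/s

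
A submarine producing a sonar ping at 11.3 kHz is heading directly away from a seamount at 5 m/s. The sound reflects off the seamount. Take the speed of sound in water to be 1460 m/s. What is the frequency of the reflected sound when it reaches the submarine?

The seamount receives the sound from a moving source: f₁ = f₀ · v/(v + v_e) = 11.3 × 1460/1465 ≈ 11.26 kHz.
On the return leg the submarine is a moving observer: f₂ = f₁ · (v − v_e)/v = 11.26 × 1455/1460 ≈ 11.22 kHz.

11.22 kHz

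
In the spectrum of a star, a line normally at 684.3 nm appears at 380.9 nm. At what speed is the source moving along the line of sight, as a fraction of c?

λ'/λ₀ = 0.5566 < 1 (blueshift), so the source is approaching.
λ'/λ₀ = √((1 − β)/(1 + β)) for an approaching source ⇒ β = (1 − r²)/(1 + r²) with r = λ'/λ₀.
β = (1 − 0.3098)/(1 + 0.3098) ≈ 0.527.

0.527c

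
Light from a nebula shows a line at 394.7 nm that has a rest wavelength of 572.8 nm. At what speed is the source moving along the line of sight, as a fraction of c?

λ'/λ₀ = 0.6891 < 1 (blueshift), so the source is approaching.
λ'/λ₀ = √((1 − β)/(1 + β)) for an approaching source ⇒ β = (1 − r²)/(1 + r²) with r = λ'/λ₀.
β = (1 − 0.4748)/(1 + 0.4748) ≈ 0.356.

0.356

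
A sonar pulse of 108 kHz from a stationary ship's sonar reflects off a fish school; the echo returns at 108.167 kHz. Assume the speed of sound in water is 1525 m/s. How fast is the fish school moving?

1.18 m/s

Double Doppler shift off a moving reflector: f₂ = f₀ · (v + u)/(v − u) (u > 0 toward emitter).
Rearranging, u = v · (f₂ − f₀)/(f₂ + f₀) = 1525 × 0.167/216.167 ≈ 1.18 m/s.
So the fish school is moving at 1.18 m/s toward the emitter.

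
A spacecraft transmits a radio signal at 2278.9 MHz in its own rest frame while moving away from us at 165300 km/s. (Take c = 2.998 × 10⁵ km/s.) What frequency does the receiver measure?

β = v/c = 165300/299800 = 0.5514.
Relativistic Doppler for frequency: f' = f₀ · √((1 − β)/(1 + β)).
f' = 2278.9 × √(0.4486/1.5514) = 2278.9 × 0.53776 ≈ 1225.5 MHz.

1225.5 MHz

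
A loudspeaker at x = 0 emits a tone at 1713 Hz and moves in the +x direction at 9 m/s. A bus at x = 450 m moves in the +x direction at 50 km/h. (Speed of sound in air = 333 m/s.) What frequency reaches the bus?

50 km/h = 13.89 m/s.
The observer lies on the +x side, so the source is heading toward the observer and the observer is heading away from the source.
Both move, so f' = f · (v − v_o)/(v − v_s).
f' = 1713 × (333 − 13.89)/(333 − 9) = 1713 × 319.11/324 ≈ 1687 Hz.

1687 Hz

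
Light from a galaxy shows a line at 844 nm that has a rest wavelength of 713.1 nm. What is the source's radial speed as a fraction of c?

λ'/λ₀ = 1.1836 > 1 (redshift), so the source is receding.
λ'/λ₀ = √((1 + β)/(1 − β)) for a receding source ⇒ β = (r² − 1)/(r² + 1) with r = λ'/λ₀.
β = (1.4008 − 1)/(1.4008 + 1) ≈ 0.167.

0.167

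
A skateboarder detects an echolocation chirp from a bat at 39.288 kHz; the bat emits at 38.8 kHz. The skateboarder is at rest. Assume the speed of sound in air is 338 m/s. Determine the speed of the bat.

4.2 m/s

f' > f, so the bat is approaching.
f' = f · v/(v − v_s) ⇒ v_s = v · |1 − f/f'|.
v_s = 338 × |1 − 38.8/39.288| = 338 × 0.01242 ≈ 4.2 m/s.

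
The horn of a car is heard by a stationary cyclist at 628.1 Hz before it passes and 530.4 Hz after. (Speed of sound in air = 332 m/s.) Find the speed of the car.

28 m/s

f₁/f₂ = (v + v_s)/(v − v_s), so v_s = v · (f₁ − f₂)/(f₁ + f₂).
v_s = 332 × (628.1 − 530.4)/(628.1 + 530.4) = 332 × 97.7/1158.5 ≈ 28 m/s.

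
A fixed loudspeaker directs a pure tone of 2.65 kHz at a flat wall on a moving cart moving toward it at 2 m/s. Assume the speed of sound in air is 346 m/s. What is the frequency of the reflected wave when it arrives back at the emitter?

2.68 kHz

The flat wall on a moving cart first receives the wave as a moving observer: f₁ = f₀ · (v + u)/v = 2.65 × (346 + 2)/346 ≈ 2.67 kHz.
The reflection then acts as a moving source: f₂ = f₁ · v/(v − u) ≈ 2.68 kHz.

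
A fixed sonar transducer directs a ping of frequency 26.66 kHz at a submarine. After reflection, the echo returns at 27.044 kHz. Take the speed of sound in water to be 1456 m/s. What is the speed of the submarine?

Double Doppler shift off a moving reflector: f₂ = f₀ · (v + u)/(v − u) (u > 0 toward emitter).
Rearranging, u = v · (f₂ − f₀)/(f₂ + f₀) = 1456 × 0.384/53.704 ≈ 10.4 m/s.
So the submarine is moving at 10.4 m/s toward the emitter.

10.4 m/s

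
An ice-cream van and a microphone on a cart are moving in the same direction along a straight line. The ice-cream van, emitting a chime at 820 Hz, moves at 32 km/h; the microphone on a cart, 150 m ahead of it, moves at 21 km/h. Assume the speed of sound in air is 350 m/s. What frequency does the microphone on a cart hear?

32 km/h = 8.889 m/s; 21 km/h = 5.833 m/s.
The microphone on a cart is ahead, so the ice-cream van is moving toward it while the microphone on a cart is moving away from the ice-cream van.
General Doppler shift: f' = f · (v − v_o)/(v − v_s).
f' = 820 × (350 − 5.833)/(350 − 8.889) = 820 × 344.17/341.11 ≈ 827 Hz.

827 Hz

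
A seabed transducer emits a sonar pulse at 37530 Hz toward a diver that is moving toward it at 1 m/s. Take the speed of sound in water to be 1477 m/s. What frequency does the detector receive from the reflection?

37581 Hz

The diver first receives the wave as a moving observer: f₁ = f₀ · (v + u)/v = 37530 × (1477 + 1)/1477 ≈ 37555 Hz.
On reflection it acts as a source moving toward the stationary detector: f₂ = f₁ · v/(v − u) = 37555 × 1477/1476 ≈ 37581 Hz.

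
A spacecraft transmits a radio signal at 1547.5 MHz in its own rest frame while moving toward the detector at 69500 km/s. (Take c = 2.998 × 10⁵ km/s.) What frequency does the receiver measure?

1959.6 MHz

β = v/c = 69500/299800 = 0.2318.
Relativistic Doppler for frequency: f' = f₀ · √((1 + β)/(1 − β)).
f' = 1547.5 × √(1.2318/0.7682) = 1547.5 × 1.26632 ≈ 1959.6 MHz.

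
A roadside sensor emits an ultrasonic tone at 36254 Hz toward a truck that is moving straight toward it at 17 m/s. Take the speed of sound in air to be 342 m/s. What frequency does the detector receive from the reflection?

40047 Hz

The truck first receives the wave as a moving observer: f₁ = f₀ · (v + u)/v = 36254 × (342 + 17)/342 ≈ 38056 Hz.
The reflection then acts as a moving source: f₂ = f₁ · v/(v − u) ≈ 40047 Hz.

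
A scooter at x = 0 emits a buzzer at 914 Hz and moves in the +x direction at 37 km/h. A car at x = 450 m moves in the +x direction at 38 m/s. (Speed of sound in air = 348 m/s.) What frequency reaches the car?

37 km/h = 10.28 m/s.
The observer lies on the +x side, so the source is heading toward the observer and the observer is heading away from the source.
Both move, so f' = f · (v − v_o)/(v − v_s).
f' = 914 × (348 − 38)/(348 − 10.28) = 914 × 310/337.72 ≈ 839 Hz.

839 Hz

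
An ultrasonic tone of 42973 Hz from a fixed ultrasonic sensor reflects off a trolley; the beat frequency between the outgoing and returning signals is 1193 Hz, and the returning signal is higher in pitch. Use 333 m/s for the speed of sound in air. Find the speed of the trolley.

Double Doppler shift off a moving reflector: f₂ = f₀ · (v + u)/(v − u) (u > 0 toward emitter).
Returning signal is higher, so f₂ = f₀ + Δf = 42973 + 1193 = 44166 Hz.
Rearranging, u = v · (f₂ − f₀)/(f₂ + f₀) = 333 × 1193/87139 ≈ 4.6 m/s.
So the trolley is moving at 4.6 m/s toward the emitter.

4.6 m/s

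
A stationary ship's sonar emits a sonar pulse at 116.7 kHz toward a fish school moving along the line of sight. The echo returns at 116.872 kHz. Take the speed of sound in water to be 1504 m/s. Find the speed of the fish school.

Double Doppler shift off a moving reflector: f₂ = f₀ · (v + u)/(v − u) (u > 0 toward emitter).
Rearranging, u = v · (f₂ − f₀)/(f₂ + f₀) = 1504 × 0.172/233.572 ≈ 1.11 m/s.
So the fish school is moving at 1.11 m/s toward the emitter.

1.11 m/s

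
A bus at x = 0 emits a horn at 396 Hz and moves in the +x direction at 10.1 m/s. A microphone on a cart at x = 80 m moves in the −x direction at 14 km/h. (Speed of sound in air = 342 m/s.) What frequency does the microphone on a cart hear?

14 km/h = 3.889 m/s.
The observer lies on the +x side, so the source is heading toward the observer and the observer is heading toward the source.
With source approaching and observer approaching, f' = f · (v + v_o)/(v − v_s).
f' = 396 × (342 + 3.889)/(342 − 10.1) = 396 × 345.89/331.9 ≈ 413 Hz.

413 Hz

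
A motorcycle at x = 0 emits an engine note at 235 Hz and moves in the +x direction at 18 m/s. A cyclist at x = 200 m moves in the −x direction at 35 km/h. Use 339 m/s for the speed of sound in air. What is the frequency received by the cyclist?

35 km/h = 9.722 m/s.
The observer lies on the +x side, so the source is heading toward the observer and the observer is heading toward the source.
With source approaching and observer approaching, f' = f · (v + v_o)/(v − v_s).
f' = 235 × (339 + 9.722)/(339 − 18) = 235 × 348.72/321 ≈ 255 Hz.

255 Hz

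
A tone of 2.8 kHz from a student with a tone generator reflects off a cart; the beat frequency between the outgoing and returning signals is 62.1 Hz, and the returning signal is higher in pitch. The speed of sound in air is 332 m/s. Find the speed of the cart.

Double Doppler shift off a moving reflector: f₂ = f₀ · (v + u)/(v − u) (u > 0 toward emitter).
Returning signal is higher, so f₂ = f₀ + Δf = 2800 + 62.1 = 2862.1 Hz.
Rearranging, u = v · (f₂ − f₀)/(f₂ + f₀) = 332 × 62.1/5662.1 ≈ 3.6 m/s.
So the cart is moving at 3.6 m/s toward the emitter.

3.6 m/s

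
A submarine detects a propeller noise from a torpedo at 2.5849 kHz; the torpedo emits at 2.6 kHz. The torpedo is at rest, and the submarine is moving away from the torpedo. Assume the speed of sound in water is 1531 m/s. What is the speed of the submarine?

f' = f · (v − v_o)/v ⇒ v_o = v · |f'/f − 1|.
v_o = 1531 × |2.5849/2.6 − 1| = 1531 × 0.005808 ≈ 8.9 m/s.

8.9 m/s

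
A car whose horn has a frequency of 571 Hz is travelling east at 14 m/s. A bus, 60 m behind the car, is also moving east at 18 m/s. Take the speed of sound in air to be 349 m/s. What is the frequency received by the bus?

The bus is behind, so the car is moving away from it while the bus is moving toward the car.
Both move, so f' = f · (v + v_o)/(v + v_s).
f' = 571 × (349 + 18)/(349 + 14) = 571 × 367/363 ≈ 577 Hz.

577 Hz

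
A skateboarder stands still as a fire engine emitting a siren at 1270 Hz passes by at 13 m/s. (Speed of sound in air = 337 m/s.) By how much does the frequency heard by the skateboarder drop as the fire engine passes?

Approaching: f₁ = f · v/(v − v_s) = 1270 × 337/324 ≈ 1321.0 Hz.
Receding: f₂ = f · v/(v + v_s) = 1270 × 337/350 ≈ 1222.8 Hz.
Drop: f₁ − f₂ = 2f·v·v_s/(v² − v_s²) = 2 × 1270 × 337 × 13/(337² − 13²) ≈ 98.1 Hz.

98.1 Hz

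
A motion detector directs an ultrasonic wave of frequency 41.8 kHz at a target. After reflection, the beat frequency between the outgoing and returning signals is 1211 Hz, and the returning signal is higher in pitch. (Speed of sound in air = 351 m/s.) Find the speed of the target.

Double Doppler shift off a moving reflector: f₂ = f₀ · (v + u)/(v − u) (u > 0 toward emitter).
Returning signal is higher, so f₂ = f₀ + Δf = 41800 + 1211 = 43011 Hz.
Rearranging, u = v · (f₂ − f₀)/(f₂ + f₀) = 351 × 1211/84811 ≈ 5.0 m/s.
So the target is moving at 5.0 m/s toward the emitter.

5.0 m/s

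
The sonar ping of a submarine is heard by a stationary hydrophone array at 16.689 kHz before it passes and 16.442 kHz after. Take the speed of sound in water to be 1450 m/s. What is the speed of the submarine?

f₁/f₂ = (v + v_s)/(v − v_s), so v_s = v · (f₁ − f₂)/(f₁ + f₂).
v_s = 1450 × (16.689 − 16.442)/(16.689 + 16.442) = 1450 × 0.247/33.131 ≈ 10.8 m/s.

10.8 m/s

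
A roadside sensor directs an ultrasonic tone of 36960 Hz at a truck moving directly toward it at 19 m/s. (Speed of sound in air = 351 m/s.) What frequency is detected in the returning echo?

The truck first receives the wave as a moving observer: f₁ = f₀ · (v + u)/v = 36960 × (351 + 19)/351 ≈ 38961 Hz.
On reflection it acts as a source moving toward the stationary detector: f₂ = f₁ · v/(v − u) = 38961 × 351/332 ≈ 41190 Hz.
Equivalently f₂ = f₀ · (v + u)/(v − u).

41190 Hz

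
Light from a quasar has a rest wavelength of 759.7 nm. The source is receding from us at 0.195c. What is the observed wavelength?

925.6 nm

Relativistic Doppler for wavelength: λ' = λ₀ · √((1 + β)/(1 − β)).
λ' = 759.7 × √(1.1950/0.8050) = 759.7 × 1.21839 ≈ 925.6 nm.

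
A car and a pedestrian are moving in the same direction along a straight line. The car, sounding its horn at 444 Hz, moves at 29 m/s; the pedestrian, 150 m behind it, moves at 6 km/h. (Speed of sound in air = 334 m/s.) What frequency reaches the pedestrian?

6 km/h = 1.667 m/s.
The pedestrian is behind, so the car is moving away from it while the pedestrian is moving toward the car.
With source receding and observer approaching, f' = f · (v + v_o)/(v + v_s).
f' = 444 × (334 + 1.667)/(334 + 29) = 444 × 335.67/363 ≈ 411 Hz.

411 Hz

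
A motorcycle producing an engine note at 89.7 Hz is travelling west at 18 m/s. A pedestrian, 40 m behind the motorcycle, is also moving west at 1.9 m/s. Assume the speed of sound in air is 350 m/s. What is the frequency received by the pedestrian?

The pedestrian is behind, so the motorcycle is moving away from it while the pedestrian is moving toward the motorcycle.
Both move, so f' = f · (v + v_o)/(v + v_s).
f' = 89.7 × (350 + 1.9)/(350 + 18) = 89.7 × 351.9/368 ≈ 86 Hz.

86 Hz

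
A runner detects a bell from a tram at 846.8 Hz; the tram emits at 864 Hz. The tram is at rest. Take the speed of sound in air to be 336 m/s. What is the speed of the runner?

6.7 m/s

f' < f, so the runner is receding.
f' = f · (v − v_o)/v ⇒ v_o = v · |f'/f − 1|.
v_o = 336 × |846.8/864 − 1| = 336 × 0.01991 ≈ 6.7 m/s.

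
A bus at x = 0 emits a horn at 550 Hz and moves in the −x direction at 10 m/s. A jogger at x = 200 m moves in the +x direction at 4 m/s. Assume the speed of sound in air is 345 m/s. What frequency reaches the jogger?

The observer lies on the +x side, so the source is heading away from the observer and the observer is heading away from the source.
With source receding and observer receding, f' = f · (v − v_o)/(v + v_s).
f' = 550 × (345 − 4)/(345 + 10) = 550 × 341/355 ≈ 528 Hz.

528 Hz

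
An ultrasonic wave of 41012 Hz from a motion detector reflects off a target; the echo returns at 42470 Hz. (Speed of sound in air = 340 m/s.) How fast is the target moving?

5.9 m/s

Double Doppler shift off a moving reflector: f₂ = f₀ · (v + u)/(v − u) (u > 0 toward emitter).
Rearranging, u = v · (f₂ − f₀)/(f₂ + f₀) = 340 × 1458/83482 ≈ 5.9 m/s.
So the target is moving at 5.9 m/s toward the emitter.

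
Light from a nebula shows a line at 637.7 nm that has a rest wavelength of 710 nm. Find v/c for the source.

0.107

λ'/λ₀ = 0.8982 < 1 (blueshift), so the source is approaching.
λ'/λ₀ = √((1 − β)/(1 + β)) for an approaching source ⇒ β = (1 − r²)/(1 + r²) with r = λ'/λ₀.
β = (1 − 0.8067)/(1 + 0.8067) ≈ 0.107.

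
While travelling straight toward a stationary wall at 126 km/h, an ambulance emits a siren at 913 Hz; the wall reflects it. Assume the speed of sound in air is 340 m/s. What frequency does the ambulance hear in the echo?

1123 Hz

126 km/h = 35 m/s.
The wall receives the sound from a moving source: f₁ = f₀ · v/(v − v_e) = 913 × 340/305 ≈ 1018 Hz.
On the return leg the ambulance is a moving observer: f₂ = f₁ · (v + v_e)/v = 1018 × 375/340 ≈ 1123 Hz.
Equivalently f₂ = f₀ · (v + v_e)/(v − v_e).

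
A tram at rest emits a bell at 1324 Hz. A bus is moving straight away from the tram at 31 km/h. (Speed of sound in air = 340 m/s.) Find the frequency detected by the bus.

31 km/h = 8.611 m/s.
Moving observer, stationary source: f' = f · (v − v_o)/v.
f' = 1324 × (340 − 8.611)/340 = 1324 × 331.39/340 ≈ 1290 Hz.

1290 Hz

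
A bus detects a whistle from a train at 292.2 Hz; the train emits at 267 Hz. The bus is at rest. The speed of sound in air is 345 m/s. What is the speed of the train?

30 m/s

f' > f, so the train is approaching.
f' = f · v/(v − v_s) ⇒ v_s = v · |1 − f/f'|.
v_s = 345 × |1 − 267/292.2| = 345 × 0.08624 ≈ 30 m/s.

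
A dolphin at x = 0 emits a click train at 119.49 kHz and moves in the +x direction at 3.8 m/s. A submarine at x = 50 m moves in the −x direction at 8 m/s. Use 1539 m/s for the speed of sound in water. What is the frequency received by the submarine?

120.4 kHz

The observer lies on the +x side, so the source is heading toward the observer and the observer is heading toward the source.
Both move, so f' = f · (v + v_o)/(v − v_s).
f' = 119.49 × (1539 + 8)/(1539 − 3.8) = 119.49 × 1547/1535.2 ≈ 120.4 kHz.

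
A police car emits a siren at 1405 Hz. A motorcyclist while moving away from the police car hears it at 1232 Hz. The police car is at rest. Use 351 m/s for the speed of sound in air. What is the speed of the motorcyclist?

43 m/s

f' = f · (v − v_o)/v ⇒ v_o = v · |f'/f − 1|.
v_o = 351 × |1232/1405 − 1| = 351 × 0.1231 ≈ 43 m/s.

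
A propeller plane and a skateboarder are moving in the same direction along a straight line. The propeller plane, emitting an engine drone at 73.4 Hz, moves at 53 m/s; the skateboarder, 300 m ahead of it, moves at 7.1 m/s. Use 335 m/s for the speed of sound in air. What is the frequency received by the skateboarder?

The skateboarder is ahead, so the propeller plane is moving toward it while the skateboarder is moving away from the propeller plane.
With source approaching and observer receding, f' = f · (v − v_o)/(v − v_s).
f' = 73.4 × (335 − 7.1)/(335 − 53) = 73.4 × 327.9/282 ≈ 85 Hz.

85 Hz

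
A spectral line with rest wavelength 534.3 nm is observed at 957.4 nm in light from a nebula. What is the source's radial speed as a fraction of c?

0.525

λ'/λ₀ = 1.7919 > 1 (redshift), so the source is receding.
λ'/λ₀ = √((1 + β)/(1 − β)) for a receding source ⇒ β = (r² − 1)/(r² + 1) with r = λ'/λ₀.
β = (3.2108 − 1)/(3.2108 + 1) ≈ 0.525.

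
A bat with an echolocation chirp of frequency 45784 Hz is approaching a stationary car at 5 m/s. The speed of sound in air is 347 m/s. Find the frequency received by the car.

46453 Hz

With the source moving toward a stationary observer, f' = f · v/(v − v_s).
f' = 45784 × 347/(347 − 5) = 45784 × 347/342 ≈ 46453 Hz.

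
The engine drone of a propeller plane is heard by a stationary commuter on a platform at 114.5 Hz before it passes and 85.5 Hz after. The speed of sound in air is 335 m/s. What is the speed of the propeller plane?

f₁/f₂ = (v + v_s)/(v − v_s), so v_s = v · (f₁ − f₂)/(f₁ + f₂).
v_s = 335 × (114.5 − 85.5)/(114.5 + 85.5) = 335 × 29.0/200.0 ≈ 49 m/s.

49 m/s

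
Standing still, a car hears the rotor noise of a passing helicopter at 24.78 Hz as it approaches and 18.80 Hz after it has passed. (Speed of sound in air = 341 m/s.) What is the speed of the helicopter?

47 m/s

f₁/f₂ = (v + v_s)/(v − v_s), so v_s = v · (f₁ − f₂)/(f₁ + f₂).
v_s = 341 × (24.78 − 18.80)/(24.78 + 18.80) = 341 × 5.98/43.58 ≈ 47 m/s.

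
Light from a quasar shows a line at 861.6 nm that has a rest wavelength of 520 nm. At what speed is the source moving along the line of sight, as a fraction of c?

0.466

λ'/λ₀ = 1.6569 > 1 (redshift), so the source is receding.
λ'/λ₀ = √((1 + β)/(1 − β)) for a receding source ⇒ β = (r² − 1)/(r² + 1) with r = λ'/λ₀.
β = (2.7454 − 1)/(2.7454 + 1) ≈ 0.466.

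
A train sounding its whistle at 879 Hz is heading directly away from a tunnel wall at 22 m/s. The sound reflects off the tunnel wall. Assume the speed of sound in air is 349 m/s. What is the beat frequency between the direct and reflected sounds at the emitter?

The tunnel wall receives the sound from a moving source: f₁ = f₀ · v/(v + v_e) = 879 × 349/371 ≈ 826.9 Hz.
On the return leg the train is a moving observer: f₂ = f₁ · (v − v_e)/v = 826.9 × 327/349 ≈ 774.8 Hz.
Beat against the emitted tone: |f₂ − f₀| = 2v_e·f₀/(v + v_e) = 2 × 22 × 879/371 ≈ 104 Hz.

104 Hz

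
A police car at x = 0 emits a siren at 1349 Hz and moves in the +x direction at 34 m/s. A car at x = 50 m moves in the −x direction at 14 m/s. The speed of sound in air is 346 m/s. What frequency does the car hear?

1557 Hz

The observer lies on the +x side, so the source is heading toward the observer and the observer is heading toward the source.
With source approaching and observer approaching, f' = f · (v + v_o)/(v − v_s).
f' = 1349 × (346 + 14)/(346 − 34) = 1349 × 360/312 ≈ 1557 Hz.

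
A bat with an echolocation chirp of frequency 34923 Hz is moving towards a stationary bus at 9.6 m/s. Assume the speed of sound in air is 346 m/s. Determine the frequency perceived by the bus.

Moving source, stationary observer: f' = f · v/(v − v_s) since the source is approaching.
f' = 34923 × 346/(346 − 9.6) = 34923 × 346/336.4 ≈ 35920 Hz.

35920 Hz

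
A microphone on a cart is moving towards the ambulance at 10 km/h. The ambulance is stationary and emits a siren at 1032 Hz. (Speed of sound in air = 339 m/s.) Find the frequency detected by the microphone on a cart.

10 km/h = 2.778 m/s.
Only the observer moves, toward the source, so f' = f · (v + v_o)/v.
f' = 1032 × (339 + 2.778)/339 = 1032 × 341.78/339 ≈ 1040 Hz.

1040 Hz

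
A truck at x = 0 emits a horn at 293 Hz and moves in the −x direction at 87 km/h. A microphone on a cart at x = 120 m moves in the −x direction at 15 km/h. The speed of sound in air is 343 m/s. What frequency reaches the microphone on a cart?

87 km/h = 24.17 m/s; 15 km/h = 4.167 m/s.
The observer lies on the +x side, so the source is heading away from the observer and the observer is heading toward the source.
General Doppler shift: f' = f · (v + v_o)/(v + v_s).
f' = 293 × (343 + 4.167)/(343 + 24.17) = 293 × 347.17/367.17 ≈ 277 Hz.

277 Hz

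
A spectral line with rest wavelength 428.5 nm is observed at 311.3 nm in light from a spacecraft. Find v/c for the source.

0.309c

λ'/λ₀ = 0.7265 < 1 (blueshift), so the source is approaching.
λ'/λ₀ = √((1 − β)/(1 + β)) for an approaching source ⇒ β = (1 − r²)/(1 + r²) with r = λ'/λ₀.
β = (1 − 0.5278)/(1 + 0.5278) ≈ 0.309.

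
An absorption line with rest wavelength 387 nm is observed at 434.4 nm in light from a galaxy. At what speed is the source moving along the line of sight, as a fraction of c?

0.115c

λ'/λ₀ = 1.1225 > 1 (redshift), so the source is receding.
λ'/λ₀ = √((1 + β)/(1 − β)) for a receding source ⇒ β = (r² − 1)/(r² + 1) with r = λ'/λ₀.
β = (1.2600 − 1)/(1.2600 + 1) ≈ 0.115.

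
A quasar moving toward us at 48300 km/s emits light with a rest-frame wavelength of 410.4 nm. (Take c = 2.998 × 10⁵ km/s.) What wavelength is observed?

348.8 nm

β = v/c = 48300/299800 = 0.1611.
Relativistic Doppler for wavelength: λ' = λ₀ · √((1 − β)/(1 + β)).
λ' = 410.4 × √(0.8389/1.1611) = 410.4 × 0.85000 ≈ 348.8 nm.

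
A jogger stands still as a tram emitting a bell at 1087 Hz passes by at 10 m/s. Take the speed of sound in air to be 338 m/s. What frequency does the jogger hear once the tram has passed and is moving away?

Receding: f₂ = f · v/(v + v_s) = 1087 × 338/348 ≈ 1056 Hz.

1056 Hz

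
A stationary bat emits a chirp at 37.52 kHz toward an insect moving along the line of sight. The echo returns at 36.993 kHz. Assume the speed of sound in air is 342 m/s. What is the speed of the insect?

Double Doppler shift off a moving reflector: f₂ = f₀ · (v + u)/(v − u) (u > 0 toward emitter).
Rearranging, u = v · (f₂ − f₀)/(f₂ + f₀) = 342 × -0.527/74.513 ≈ -2.42 m/s.
So the insect is moving at 2.42 m/s away from the emitter.

2.42 m/s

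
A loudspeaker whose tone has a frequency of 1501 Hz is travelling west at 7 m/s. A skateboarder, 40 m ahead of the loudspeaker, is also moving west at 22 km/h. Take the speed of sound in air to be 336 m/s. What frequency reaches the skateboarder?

22 km/h = 6.111 m/s.
The skateboarder is ahead, so the loudspeaker is moving toward it while the skateboarder is moving away from the loudspeaker.
General Doppler shift: f' = f · (v − v_o)/(v − v_s).
f' = 1501 × (336 − 6.111)/(336 − 7) = 1501 × 329.89/329 ≈ 1505 Hz.

1505 Hz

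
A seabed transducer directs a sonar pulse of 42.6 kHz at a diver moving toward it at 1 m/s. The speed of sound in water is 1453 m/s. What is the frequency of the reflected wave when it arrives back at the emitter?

At the diver (a moving observer), f₁ = f₀ · (v + u)/v = 42.6 × 1454/1453 ≈ 42.6 kHz.
On reflection it acts as a source moving toward the stationary detector: f₂ = f₁ · v/(v − u) = 42.6 × 1453/1452 ≈ 42.7 kHz.

42.7 kHz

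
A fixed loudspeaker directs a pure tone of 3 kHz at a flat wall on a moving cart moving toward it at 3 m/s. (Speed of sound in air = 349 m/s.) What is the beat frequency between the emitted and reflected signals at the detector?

The flat wall on a moving cart first receives the wave as a moving observer: f₁ = f₀ · (v + u)/v = 3 × (349 + 3)/349 ≈ 3.0258 kHz.
On reflection it acts as a source moving toward the stationary detector: f₂ = f₁ · v/(v − u) = 3.0258 × 349/346 ≈ 3.0520 kHz.
Beat frequency (with f₀ = 3000 Hz): |f₂ − f₀| = 2u·f₀/(v − u) = 2 × 3 × 3000/346 ≈ 52.0 Hz.

52.0 Hz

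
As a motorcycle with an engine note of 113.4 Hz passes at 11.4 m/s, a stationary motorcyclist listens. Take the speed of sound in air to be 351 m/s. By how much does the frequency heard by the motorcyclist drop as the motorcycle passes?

Approaching: f₁ = f · v/(v − v_s) = 113.4 × 351/339.6 ≈ 117.21 Hz.
Receding: f₂ = f · v/(v + v_s) = 113.4 × 351/362.4 ≈ 109.83 Hz.
Drop: f₁ − f₂ = 2f·v·v_s/(v² − v_s²) = 2 × 113.4 × 351 × 11.4/(351² − 11.4²) ≈ 7.37 Hz.

7.37 Hz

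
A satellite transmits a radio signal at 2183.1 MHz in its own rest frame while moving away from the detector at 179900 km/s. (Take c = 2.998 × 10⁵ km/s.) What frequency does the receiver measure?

1091.4 MHz

β = v/c = 179900/299800 = 0.6001.
Relativistic Doppler for frequency: f' = f₀ · √((1 − β)/(1 + β)).
f' = 2183.1 × √(0.3999/1.6001) = 2183.1 × 0.49995 ≈ 1091.4 MHz.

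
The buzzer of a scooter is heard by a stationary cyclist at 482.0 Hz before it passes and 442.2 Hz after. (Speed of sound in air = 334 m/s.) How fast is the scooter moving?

14.4 m/s

f₁/f₂ = (v + v_s)/(v − v_s), so v_s = v · (f₁ − f₂)/(f₁ + f₂).
v_s = 334 × (482.0 − 442.2)/(482.0 + 442.2) = 334 × 39.8/924.2 ≈ 14.4 m/s.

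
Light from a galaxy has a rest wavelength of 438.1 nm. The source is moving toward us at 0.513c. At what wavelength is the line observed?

248.6 nm

Relativistic Doppler for wavelength: λ' = λ₀ · √((1 − β)/(1 + β)).
λ' = 438.1 × √(0.4870/1.5130) = 438.1 × 0.56734 ≈ 248.6 nm.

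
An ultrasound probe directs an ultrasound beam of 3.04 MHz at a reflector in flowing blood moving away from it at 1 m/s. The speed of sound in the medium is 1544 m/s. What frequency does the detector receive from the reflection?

At the reflector in flowing blood (a moving observer), f₁ = f₀ · (v − u)/v = 3.04 × 1543/1544 ≈ 3.038 MHz.
The reflection then acts as a moving source: f₂ = f₁ · v/(v + u) ≈ 3.036 MHz.
Equivalently f₂ = f₀ · (v − u)/(v + u).

3.036 MHz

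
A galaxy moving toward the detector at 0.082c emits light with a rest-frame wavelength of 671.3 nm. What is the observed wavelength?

618.3 nm

Relativistic Doppler for wavelength: λ' = λ₀ · √((1 − β)/(1 + β)).
λ' = 671.3 × √(0.9180/1.0820) = 671.3 × 0.92110 ≈ 618.3 nm.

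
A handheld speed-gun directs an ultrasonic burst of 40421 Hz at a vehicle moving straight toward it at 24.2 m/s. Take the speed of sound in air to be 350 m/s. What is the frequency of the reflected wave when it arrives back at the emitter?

46426 Hz

The vehicle first receives the wave as a moving observer: f₁ = f₀ · (v + u)/v = 40421 × (350 + 24.2)/350 ≈ 43216 Hz.
The reflection then acts as a moving source: f₂ = f₁ · v/(v − u) ≈ 46426 Hz.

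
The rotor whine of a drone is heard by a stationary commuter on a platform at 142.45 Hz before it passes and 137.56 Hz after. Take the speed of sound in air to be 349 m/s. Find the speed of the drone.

6.1 m/s

f₁/f₂ = (v + v_s)/(v − v_s), so v_s = v · (f₁ − f₂)/(f₁ + f₂).
v_s = 349 × (142.45 − 137.56)/(142.45 + 137.56) = 349 × 4.89/280.01 ≈ 6.1 m/s.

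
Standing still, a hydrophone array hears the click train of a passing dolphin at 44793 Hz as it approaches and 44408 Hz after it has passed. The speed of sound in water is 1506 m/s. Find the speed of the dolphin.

f₁/f₂ = (v + v_s)/(v − v_s), so v_s = v · (f₁ − f₂)/(f₁ + f₂).
v_s = 1506 × (44793 − 44408)/(44793 + 44408) = 1506 × 385/89201 ≈ 6.5 m/s.

6.5 m/s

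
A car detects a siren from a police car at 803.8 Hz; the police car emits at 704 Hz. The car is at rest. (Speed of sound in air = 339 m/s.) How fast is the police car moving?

f' > f, so the police car is approaching.
f' = f · v/(v − v_s) ⇒ v_s = v · |1 − f/f'|.
v_s = 339 × |1 − 704/803.8| = 339 × 0.1242 ≈ 42 m/s.

42 m/s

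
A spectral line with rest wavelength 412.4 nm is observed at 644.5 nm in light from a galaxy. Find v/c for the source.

0.419c

λ'/λ₀ = 1.5628 > 1 (redshift), so the source is receding.
λ'/λ₀ = √((1 + β)/(1 − β)) for a receding source ⇒ β = (r² − 1)/(r² + 1) with r = λ'/λ₀.
β = (2.4424 − 1)/(2.4424 + 1) ≈ 0.419.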